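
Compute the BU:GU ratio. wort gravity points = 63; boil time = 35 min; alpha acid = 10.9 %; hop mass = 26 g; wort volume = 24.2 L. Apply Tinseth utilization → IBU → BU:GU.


U = 1.65·0.000125^(GP/1000)·(1−e^(−0.04t))/4.15;  IBU = (α/100)·m·U·1000/V;  BU:GU = IBU/GP
U = 1.65·0.000125^(63/1000)·(1−e^(−0.04·35))/4.15 = 0.1700
IBU = (10.9/100)·26·0.1700·1000/24.2 = 19.9137
BU:GU = 19.9137/63

0.3161


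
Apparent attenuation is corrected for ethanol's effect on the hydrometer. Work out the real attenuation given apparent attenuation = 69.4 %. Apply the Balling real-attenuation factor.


RA = AA · 0.8192
RA = 69.4 · 0.8192

56.8525 %


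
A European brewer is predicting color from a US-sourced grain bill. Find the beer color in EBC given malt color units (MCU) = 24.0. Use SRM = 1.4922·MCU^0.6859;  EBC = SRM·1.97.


SRM = 1.4922·24.0^0.6859 = 13.1982
EBC = 13.1982·1.97

26.0004 EBC


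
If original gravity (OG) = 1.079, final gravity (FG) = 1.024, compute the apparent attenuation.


AA = (OG − FG)/(OG − 1) · 100
AA = (1.079 − 1.024)/(1.079 − 1) · 100

69.6203 %


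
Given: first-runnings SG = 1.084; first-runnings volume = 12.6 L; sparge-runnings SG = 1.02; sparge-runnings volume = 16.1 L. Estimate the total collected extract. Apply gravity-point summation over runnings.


total = Σ (SG_i − 1)·1000·V_i
first = (1.084 − 1)·1000·12.6 = 1058.4000
sparge = (1.02 − 1)·1000·16.1 = 322.0000
total = 1058.4000 + 322.0000

1380.4000 gravity·L


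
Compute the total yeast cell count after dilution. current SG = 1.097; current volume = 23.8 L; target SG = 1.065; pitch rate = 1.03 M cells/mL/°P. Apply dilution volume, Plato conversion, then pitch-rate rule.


V_w = V·((SG_c−1)/(SG_t−1)−1);  °P = 259 − 259/SG_t;  cells = rate·(V+V_w)·°P
V_w = 23.8·((1.097−1)/(1.065−1)−1) = 11.7169
V_final = 23.8 + 11.7169 = 35.5169
°P = 259 − 259/1.065 = 15.8075
cells = 1.03·35.5169·15.8075

578.2772 billion cells


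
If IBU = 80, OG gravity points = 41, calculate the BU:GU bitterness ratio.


BU:GU = IBU / OG_points
BU:GU = 80 / 41

1.9512


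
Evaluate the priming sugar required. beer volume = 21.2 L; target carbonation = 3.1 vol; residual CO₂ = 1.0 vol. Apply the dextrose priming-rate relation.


sugar = (target − residual)·4.0·V
sugar = (3.1 − 1.0)·4.0·21.2

178.0800 g


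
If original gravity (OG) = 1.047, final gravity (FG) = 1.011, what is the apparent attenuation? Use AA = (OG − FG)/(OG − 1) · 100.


AA = (1.047 − 1.011)/(1.047 − 1) · 100

76.5957 %


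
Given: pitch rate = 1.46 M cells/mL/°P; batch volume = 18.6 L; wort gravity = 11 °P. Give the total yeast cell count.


cells (billions) = rate · V_L · °P
cells = 1.46 · 18.6 · 11

298.7160 billion cells


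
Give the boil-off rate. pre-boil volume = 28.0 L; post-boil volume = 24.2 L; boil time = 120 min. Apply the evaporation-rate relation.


rate = (V_pre − V_post) / (t_min/60)
rate = (28.0 − 24.2) / (120/60)

1.9000 L/hr


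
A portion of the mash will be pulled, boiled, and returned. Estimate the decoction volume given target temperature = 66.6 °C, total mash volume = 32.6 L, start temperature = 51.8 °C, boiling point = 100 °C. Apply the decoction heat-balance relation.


V_dec = V_total·(T_target − T_start)/(T_boil − T_start)
V_dec = 32.6·(66.6 − 51.8)/(100 − 51.8)

10.0100 L


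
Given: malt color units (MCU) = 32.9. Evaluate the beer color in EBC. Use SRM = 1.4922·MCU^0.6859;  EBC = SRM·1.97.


SRM = 1.4922·32.9^0.6859 = 16.3860
EBC = 16.3860·1.97

32.2803 EBC


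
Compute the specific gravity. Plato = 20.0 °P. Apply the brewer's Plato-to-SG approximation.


SG = 259/(259 − P)
SG = 259/(259 − 20.0)

1.0837


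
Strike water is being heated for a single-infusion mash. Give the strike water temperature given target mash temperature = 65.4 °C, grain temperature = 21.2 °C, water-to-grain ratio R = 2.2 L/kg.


T_strike = (0.41/R)·(T_mash − T_grain) + T_mash
T_strike = (0.41/2.2)·(65.4 − 21.2) + 65.4

73.6373 °C


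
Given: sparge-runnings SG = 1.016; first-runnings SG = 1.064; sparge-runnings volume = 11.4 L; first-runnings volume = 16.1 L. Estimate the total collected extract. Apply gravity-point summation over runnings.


total = Σ (SG_i − 1)·1000·V_i
first = (1.064 − 1)·1000·16.1 = 1030.4000
sparge = (1.016 − 1)·1000·11.4 = 182.4000
total = 1030.4000 + 182.4000

1212.8000 gravity·L


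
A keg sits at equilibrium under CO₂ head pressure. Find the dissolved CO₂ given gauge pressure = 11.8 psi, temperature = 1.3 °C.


vols = (P + 14.695)·(0.01821 + 0.09011·e^(−0.04·T))
vols = (11.8 + 14.695)·(0.01821 + 0.09011·e^(−0.04·1.3))

2.7490 volumes


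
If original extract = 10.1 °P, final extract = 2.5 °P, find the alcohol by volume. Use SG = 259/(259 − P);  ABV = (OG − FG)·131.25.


OG = 259/(259 − 10.1) = 1.0406
FG = 259/(259 − 2.5) = 1.0097
ABV = (1.0406 − 1.0097)·131.25

4.0467 % ABV


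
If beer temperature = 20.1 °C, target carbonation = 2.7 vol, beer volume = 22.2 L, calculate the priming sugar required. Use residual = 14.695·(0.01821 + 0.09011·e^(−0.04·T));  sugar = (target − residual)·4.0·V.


residual = 14.695·(0.01821 + 0.09011·e^(−0.04·20.1)) = 0.8602
sugar = (2.7 − 0.8602)·4.0·22.2

163.3736 g


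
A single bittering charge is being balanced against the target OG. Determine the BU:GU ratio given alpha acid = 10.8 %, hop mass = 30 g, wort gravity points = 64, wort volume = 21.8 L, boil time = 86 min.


U = 1.65·0.000125^(GP/1000)·(1−e^(−0.04t))/4.15;  IBU = (α/100)·m·U·1000/V;  BU:GU = IBU/GP
U = 1.65·0.000125^(64/1000)·(1−e^(−0.04·86))/4.15 = 0.2165
IBU = (10.8/100)·30·0.2165·1000/21.8 = 32.1790
BU:GU = 32.1790/64

0.5028


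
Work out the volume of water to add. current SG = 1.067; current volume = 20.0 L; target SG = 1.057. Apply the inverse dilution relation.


V_water = V·((SG_curr − 1)/(SG_target − 1) − 1)
V_water = 20.0·((1.067 − 1)/(1.057 − 1) − 1)

3.5088 L


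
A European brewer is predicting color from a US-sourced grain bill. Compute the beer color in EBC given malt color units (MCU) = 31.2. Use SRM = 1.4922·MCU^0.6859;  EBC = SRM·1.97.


SRM = 1.4922·31.2^0.6859 = 15.8004
EBC = 15.8004·1.97

31.1268 EBC


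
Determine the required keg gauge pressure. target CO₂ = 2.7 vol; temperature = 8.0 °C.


psi = vols/(0.01821 + 0.09011·e^(−0.04·T)) − 14.695
psi = 2.7/(0.01821 + 0.09011·e^(−0.04·8.0)) − 14.695

17.5849 psi


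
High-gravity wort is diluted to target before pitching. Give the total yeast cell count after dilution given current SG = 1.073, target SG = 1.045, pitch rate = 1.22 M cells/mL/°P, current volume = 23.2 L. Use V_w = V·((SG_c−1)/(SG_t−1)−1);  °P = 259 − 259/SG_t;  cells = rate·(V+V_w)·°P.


V_w = 23.2·((1.073−1)/(1.045−1)−1) = 14.4356
V_final = 23.2 + 14.4356 = 37.6356
°P = 259 − 259/1.045 = 11.1531
cells = 1.22·37.6356·11.1531

512.0993 billion cells


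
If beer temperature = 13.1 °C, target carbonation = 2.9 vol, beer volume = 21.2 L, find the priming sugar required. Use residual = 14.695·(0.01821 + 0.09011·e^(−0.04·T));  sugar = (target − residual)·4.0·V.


residual = 14.695·(0.01821 + 0.09011·e^(−0.04·13.1)) = 1.0517
sugar = (2.9 − 1.0517)·4.0·21.2

156.7361 g


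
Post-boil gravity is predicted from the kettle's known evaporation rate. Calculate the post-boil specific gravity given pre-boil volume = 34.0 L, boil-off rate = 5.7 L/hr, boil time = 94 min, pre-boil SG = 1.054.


V_post = V_pre − rate·(t/60);  SG_post = 1 + (SG_pre−1)·V_pre/V_post
V_post = 34.0 − 5.7·(94/60) = 25.0700
SG_post = 1 + (1.054 − 1)·34.0/25.0700

1.0732


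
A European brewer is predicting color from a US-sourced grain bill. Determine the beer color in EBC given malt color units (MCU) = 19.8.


SRM = 1.4922·MCU^0.6859;  EBC = SRM·1.97
SRM = 1.4922·19.8^0.6859 = 11.5667
EBC = 11.5667·1.97

22.7864 EBC


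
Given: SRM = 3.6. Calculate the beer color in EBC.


EBC = SRM · 1.97
EBC = 3.6 · 1.97

7.0920 EBC


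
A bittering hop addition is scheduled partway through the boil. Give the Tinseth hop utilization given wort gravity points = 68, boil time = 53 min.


U = 1.65·0.000125^(GP/1000) · (1 − e^(−0.04·t))/4.15
bigness = 1.65·0.000125^(68/1000) = 0.8955
boil_factor = (1 − e^(−0.04·53))/4.15 = 0.2120
U = 0.8955 · 0.2120

0.1899


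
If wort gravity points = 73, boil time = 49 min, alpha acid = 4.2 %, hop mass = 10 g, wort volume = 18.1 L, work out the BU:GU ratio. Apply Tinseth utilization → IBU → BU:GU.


U = 1.65·0.000125^(GP/1000)·(1−e^(−0.04t))/4.15;  IBU = (α/100)·m·U·1000/V;  BU:GU = IBU/GP
U = 1.65·0.000125^(73/1000)·(1−e^(−0.04·49))/4.15 = 0.1772
IBU = (4.2/100)·10·0.1772·1000/18.1 = 4.1129
BU:GU = 4.1129/73

0.0563


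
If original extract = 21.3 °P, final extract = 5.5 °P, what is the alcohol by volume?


SG = 259/(259 − P);  ABV = (OG − FG)·131.25
OG = 259/(259 − 21.3) = 1.0896
FG = 259/(259 − 5.5) = 1.0217
ABV = (1.0896 − 1.0217)·131.25

8.9135 % ABV


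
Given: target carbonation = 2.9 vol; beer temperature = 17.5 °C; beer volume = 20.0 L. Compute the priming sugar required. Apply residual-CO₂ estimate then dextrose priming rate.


residual = 14.695·(0.01821 + 0.09011·e^(−0.04·T));  sugar = (target − residual)·4.0·V
residual = 14.695·(0.01821 + 0.09011·e^(−0.04·17.5)) = 0.9252
sugar = (2.9 − 0.9252)·4.0·20.0

157.9874 g


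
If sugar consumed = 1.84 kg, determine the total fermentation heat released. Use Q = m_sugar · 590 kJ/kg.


Q = 1.84 · 590

1085.6000 kJ


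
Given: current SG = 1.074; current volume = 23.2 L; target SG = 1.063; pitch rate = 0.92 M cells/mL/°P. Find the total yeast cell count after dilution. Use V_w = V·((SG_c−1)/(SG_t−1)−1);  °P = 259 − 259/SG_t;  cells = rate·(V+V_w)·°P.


V_w = 23.2·((1.074−1)/(1.063−1)−1) = 4.0508
V_final = 23.2 + 4.0508 = 27.2508
°P = 259 − 259/1.063 = 15.3500
cells = 0.92·27.2508·15.3500

384.8345 billion cells


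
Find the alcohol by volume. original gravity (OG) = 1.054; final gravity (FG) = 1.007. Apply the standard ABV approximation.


ABV = (OG − FG) · 131.25
ABV = (1.054 − 1.007) · 131.25

6.1688 % ABV


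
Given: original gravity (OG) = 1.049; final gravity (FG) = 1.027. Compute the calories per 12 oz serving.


ABW = (OG−FG)·131.25·0.79/FG;  °P = 259 − 259/SG (for OG→OE and FG→AE);  RE = 0.1808·OE + 0.8192·AE;  Cal = (6.9·ABW + 4·(RE−0.1))·FG·3.55
ABW = (1.049 − 1.027)·131.25·0.79/1.027 = 2.2212
OE = 259 − 259/1.049 = 12.0982 °P
AE = 259 − 259/1.027 = 6.8092 °P
RE = 0.1808·12.0982 + 0.8192·6.8092 = 7.7654 °P
Cal = (6.9·2.2212 + 4·(7.7654−0.1))·1.027·3.55

167.6639 kcal


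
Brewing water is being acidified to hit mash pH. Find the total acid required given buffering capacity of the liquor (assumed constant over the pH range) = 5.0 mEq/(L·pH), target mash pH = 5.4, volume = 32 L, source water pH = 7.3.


acid = buffering capacity · (pH_source − pH_target) · V
acid = 5.0 · (7.3 − 5.4) · 32

304.0000 mEq


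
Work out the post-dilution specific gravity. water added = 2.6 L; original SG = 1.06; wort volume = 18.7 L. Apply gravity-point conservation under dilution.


SG_new = 1 + (SG_old − 1)·V_old/(V_old + V_water)
pts = (1.06 − 1)·1000·18.7/(18.7 + 2.6) = 52.6761
SG_new = 1 + 52.6761/1000

1.0527


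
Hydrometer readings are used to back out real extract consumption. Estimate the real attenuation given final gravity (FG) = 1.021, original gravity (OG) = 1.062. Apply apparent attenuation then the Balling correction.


AA = (OG−FG)/(OG−1)·100;  RA = AA·0.8192
AA = (1.062 − 1.021)/(1.062 − 1)·100 = 66.1290
RA = 66.1290·0.8192

54.1729 %


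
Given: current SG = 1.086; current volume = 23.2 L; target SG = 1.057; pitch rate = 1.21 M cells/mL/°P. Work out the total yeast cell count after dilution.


V_w = V·((SG_c−1)/(SG_t−1)−1);  °P = 259 − 259/SG_t;  cells = rate·(V+V_w)·°P
V_w = 23.2·((1.086−1)/(1.057−1)−1) = 11.8035
V_final = 23.2 + 11.8035 = 35.0035
°P = 259 − 259/1.057 = 13.9669
cells = 1.21·35.0035·13.9669

591.5570 billion cells


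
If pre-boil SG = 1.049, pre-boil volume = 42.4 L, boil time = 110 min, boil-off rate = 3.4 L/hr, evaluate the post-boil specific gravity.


V_post = V_pre − rate·(t/60);  SG_post = 1 + (SG_pre−1)·V_pre/V_post
V_post = 42.4 − 3.4·(110/60) = 36.1667
SG_post = 1 + (1.049 − 1)·42.4/36.1667

1.0574


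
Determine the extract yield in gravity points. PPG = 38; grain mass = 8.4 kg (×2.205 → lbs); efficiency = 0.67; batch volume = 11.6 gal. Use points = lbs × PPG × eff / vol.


lbs = 8.4 × 2.205 = 18.5220
points = 18.5220 × 38 × 0.67 / 11.6

40.6526 points


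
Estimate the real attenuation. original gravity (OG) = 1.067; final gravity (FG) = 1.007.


AA = (OG−FG)/(OG−1)·100;  RA = AA·0.8192
AA = (1.067 − 1.007)/(1.067 − 1)·100 = 89.5522
RA = 89.5522·0.8192

73.3612 %


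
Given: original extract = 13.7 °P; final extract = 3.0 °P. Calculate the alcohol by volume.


SG = 259/(259 − P);  ABV = (OG − FG)·131.25
OG = 259/(259 − 13.7) = 1.0558
FG = 259/(259 − 3.0) = 1.0117
ABV = (1.0558 − 1.0117)·131.25

5.7922 % ABV


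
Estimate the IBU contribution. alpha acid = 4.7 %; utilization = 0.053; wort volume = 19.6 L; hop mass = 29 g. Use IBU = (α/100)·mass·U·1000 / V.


IBU = (4.7/100)·29·0.053·1000 / 19.6

3.6857 IBU


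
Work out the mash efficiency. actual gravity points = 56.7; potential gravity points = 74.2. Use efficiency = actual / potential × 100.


efficiency = 56.7 / 74.2 × 100

76.4151 %


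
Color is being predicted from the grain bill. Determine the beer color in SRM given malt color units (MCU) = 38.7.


SRM = 1.4922 · MCU^0.6859
SRM = 1.4922 · 38.7^0.6859

18.3163 SRM


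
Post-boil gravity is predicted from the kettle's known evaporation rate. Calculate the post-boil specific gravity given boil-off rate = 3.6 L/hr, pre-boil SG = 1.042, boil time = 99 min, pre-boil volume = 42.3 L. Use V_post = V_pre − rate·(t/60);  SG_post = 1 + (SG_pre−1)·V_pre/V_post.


V_post = 42.3 − 3.6·(99/60) = 36.3600
SG_post = 1 + (1.042 − 1)·42.3/36.3600

1.0489


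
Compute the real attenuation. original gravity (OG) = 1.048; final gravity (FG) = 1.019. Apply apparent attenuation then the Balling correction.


AA = (OG−FG)/(OG−1)·100;  RA = AA·0.8192
AA = (1.048 − 1.019)/(1.048 − 1)·100 = 60.4167
RA = 60.4167·0.8192

49.4933 %


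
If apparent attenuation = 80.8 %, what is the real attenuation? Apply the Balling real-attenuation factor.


RA = AA · 0.8192
RA = 80.8 · 0.8192

66.1914 %


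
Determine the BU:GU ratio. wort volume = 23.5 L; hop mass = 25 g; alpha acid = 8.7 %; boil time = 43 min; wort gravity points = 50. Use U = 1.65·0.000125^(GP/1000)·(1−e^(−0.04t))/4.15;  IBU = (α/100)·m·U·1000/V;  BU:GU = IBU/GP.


U = 1.65·0.000125^(50/1000)·(1−e^(−0.04·43))/4.15 = 0.2083
IBU = (8.7/100)·25·0.2083·1000/23.5 = 19.2744
BU:GU = 19.2744/50

0.3855


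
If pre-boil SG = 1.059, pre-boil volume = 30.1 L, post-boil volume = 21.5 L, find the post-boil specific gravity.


SG_post = 1 + (SG_pre − 1)·V_pre/V_post
pts_pre = (1.059 − 1)·1000 = 59.0000
pts_post = 59.0000·30.1/21.5 = 82.6000
SG_post = 1 + 82.6000/1000

1.0826


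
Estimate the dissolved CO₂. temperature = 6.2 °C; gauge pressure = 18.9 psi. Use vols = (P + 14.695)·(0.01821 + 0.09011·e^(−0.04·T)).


vols = (18.9 + 14.695)·(0.01821 + 0.09011·e^(−0.04·6.2))

2.9741 volumes


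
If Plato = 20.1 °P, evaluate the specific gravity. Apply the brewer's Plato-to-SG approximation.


SG = 259/(259 − P)
SG = 259/(259 − 20.1)

1.0841


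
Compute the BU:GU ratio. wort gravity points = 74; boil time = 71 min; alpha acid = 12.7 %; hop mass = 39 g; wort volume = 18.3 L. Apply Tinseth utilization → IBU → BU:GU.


U = 1.65·0.000125^(GP/1000)·(1−e^(−0.04t))/4.15;  IBU = (α/100)·m·U·1000/V;  BU:GU = IBU/GP
U = 1.65·0.000125^(74/1000)·(1−e^(−0.04·71))/4.15 = 0.1925
IBU = (12.7/100)·39·0.1925·1000/18.3 = 52.1050
BU:GU = 52.1050/74

0.7041


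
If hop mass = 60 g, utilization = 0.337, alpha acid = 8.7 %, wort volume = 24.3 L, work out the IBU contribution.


IBU = (α/100)·mass·U·1000 / V
IBU = (8.7/100)·60·0.337·1000 / 24.3

72.3926 IBU


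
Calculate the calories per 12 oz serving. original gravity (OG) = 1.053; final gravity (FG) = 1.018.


ABW = (OG−FG)·131.25·0.79/FG;  °P = 259 − 259/SG (for OG→OE and FG→AE);  RE = 0.1808·OE + 0.8192·AE;  Cal = (6.9·ABW + 4·(RE−0.1))·FG·3.55
ABW = (1.053 − 1.018)·131.25·0.79/1.018 = 3.5649
OE = 259 − 259/1.053 = 13.0361 °P
AE = 259 − 259/1.018 = 4.5796 °P
RE = 0.1808·13.0361 + 0.8192·4.5796 = 6.1085 °P
Cal = (6.9·3.5649 + 4·(6.1085−0.1))·1.018·3.55

175.7505 kcal


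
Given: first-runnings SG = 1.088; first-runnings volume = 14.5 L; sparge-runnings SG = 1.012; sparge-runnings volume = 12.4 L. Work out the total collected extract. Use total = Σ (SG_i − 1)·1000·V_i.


first = (1.088 − 1)·1000·14.5 = 1276.0000
sparge = (1.012 − 1)·1000·12.4 = 148.8000
total = 1276.0000 + 148.8000

1424.8000 gravity·L


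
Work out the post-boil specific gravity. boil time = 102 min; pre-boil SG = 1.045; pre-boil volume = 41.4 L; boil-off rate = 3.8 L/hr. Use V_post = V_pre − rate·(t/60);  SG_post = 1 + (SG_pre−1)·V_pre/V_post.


V_post = 41.4 − 3.8·(102/60) = 34.9400
SG_post = 1 + (1.045 − 1)·41.4/34.9400

1.0533


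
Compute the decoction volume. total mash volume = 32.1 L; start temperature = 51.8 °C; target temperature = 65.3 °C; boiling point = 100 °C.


V_dec = V_total·(T_target − T_start)/(T_boil − T_start)
V_dec = 32.1·(65.3 − 51.8)/(100 − 51.8)

8.9907 L


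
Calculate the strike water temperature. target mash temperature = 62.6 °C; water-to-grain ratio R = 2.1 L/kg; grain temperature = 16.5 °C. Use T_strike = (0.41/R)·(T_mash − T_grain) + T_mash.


T_strike = (0.41/2.1)·(62.6 − 16.5) + 62.6

71.6005 °C


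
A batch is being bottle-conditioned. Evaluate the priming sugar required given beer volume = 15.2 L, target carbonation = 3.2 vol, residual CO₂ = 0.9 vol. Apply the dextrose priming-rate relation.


sugar = (target − residual)·4.0·V
sugar = (3.2 − 0.9)·4.0·15.2

139.8400 g


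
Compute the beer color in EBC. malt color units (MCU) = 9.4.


SRM = 1.4922·MCU^0.6859;  EBC = SRM·1.97
SRM = 1.4922·9.4^0.6859 = 6.9390
EBC = 6.9390·1.97

13.6698 EBC


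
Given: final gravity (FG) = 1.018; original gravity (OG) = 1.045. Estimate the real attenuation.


AA = (OG−FG)/(OG−1)·100;  RA = AA·0.8192
AA = (1.045 − 1.018)/(1.045 − 1)·100 = 60.0000
RA = 60.0000·0.8192

49.1520 %


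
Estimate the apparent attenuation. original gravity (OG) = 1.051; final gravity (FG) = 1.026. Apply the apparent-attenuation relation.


AA = (OG − FG)/(OG − 1) · 100
AA = (1.051 − 1.026)/(1.051 − 1) · 100

49.0196 %


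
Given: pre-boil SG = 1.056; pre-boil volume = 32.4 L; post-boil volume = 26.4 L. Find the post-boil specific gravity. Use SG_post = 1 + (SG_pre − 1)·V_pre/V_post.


pts_pre = (1.056 − 1)·1000 = 56.0000
pts_post = 56.0000·32.4/26.4 = 68.7273
SG_post = 1 + 68.7273/1000

1.0687


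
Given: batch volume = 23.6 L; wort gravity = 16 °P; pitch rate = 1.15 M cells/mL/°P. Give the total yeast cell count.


cells (billions) = rate · V_L · °P
cells = 1.15 · 23.6 · 16

434.2400 billion cells


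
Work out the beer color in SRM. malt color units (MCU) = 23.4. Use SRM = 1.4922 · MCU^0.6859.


SRM = 1.4922 · 23.4^0.6859

12.9710 SRM


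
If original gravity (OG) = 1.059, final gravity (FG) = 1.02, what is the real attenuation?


AA = (OG−FG)/(OG−1)·100;  RA = AA·0.8192
AA = (1.059 − 1.02)/(1.059 − 1)·100 = 66.1017
RA = 66.1017·0.8192

54.1505 %


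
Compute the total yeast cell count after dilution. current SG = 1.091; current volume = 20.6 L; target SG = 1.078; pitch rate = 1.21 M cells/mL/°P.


V_w = V·((SG_c−1)/(SG_t−1)−1);  °P = 259 − 259/SG_t;  cells = rate·(V+V_w)·°P
V_w = 20.6·((1.091−1)/(1.078−1)−1) = 3.4333
V_final = 20.6 + 3.4333 = 24.0333
°P = 259 − 259/1.078 = 18.7403
cells = 1.21·24.0333·18.7403

544.9730 billion cells


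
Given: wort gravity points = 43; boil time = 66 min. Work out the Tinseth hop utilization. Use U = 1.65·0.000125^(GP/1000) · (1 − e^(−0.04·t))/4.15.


bigness = 1.65·0.000125^(43/1000) = 1.1211
boil_factor = (1 − e^(−0.04·66))/4.15 = 0.2238
U = 1.1211 · 0.2238

0.2509


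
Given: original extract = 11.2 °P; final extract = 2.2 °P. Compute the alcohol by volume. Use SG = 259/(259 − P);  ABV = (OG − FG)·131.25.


OG = 259/(259 − 11.2) = 1.0452
FG = 259/(259 − 2.2) = 1.0086
ABV = (1.0452 − 1.0086)·131.25

4.8078 % ABV


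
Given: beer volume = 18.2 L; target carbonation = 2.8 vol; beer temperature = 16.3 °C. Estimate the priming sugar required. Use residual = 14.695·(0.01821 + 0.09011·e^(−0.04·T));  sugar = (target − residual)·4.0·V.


residual = 14.695·(0.01821 + 0.09011·e^(−0.04·16.3)) = 0.9575
sugar = (2.8 − 0.9575)·4.0·18.2

134.1347 g


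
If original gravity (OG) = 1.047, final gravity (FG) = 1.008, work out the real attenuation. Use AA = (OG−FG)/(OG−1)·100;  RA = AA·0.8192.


AA = (1.047 − 1.008)/(1.047 − 1)·100 = 82.9787
RA = 82.9787·0.8192

67.9762 %


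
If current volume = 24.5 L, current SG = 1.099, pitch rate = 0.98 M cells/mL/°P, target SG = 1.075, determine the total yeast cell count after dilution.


V_w = V·((SG_c−1)/(SG_t−1)−1);  °P = 259 − 259/SG_t;  cells = rate·(V+V_w)·°P
V_w = 24.5·((1.099−1)/(1.075−1)−1) = 7.8400
V_final = 24.5 + 7.8400 = 32.3400
°P = 259 − 259/1.075 = 18.0698
cells = 0.98·32.3400·18.0698

572.6888 billion cells


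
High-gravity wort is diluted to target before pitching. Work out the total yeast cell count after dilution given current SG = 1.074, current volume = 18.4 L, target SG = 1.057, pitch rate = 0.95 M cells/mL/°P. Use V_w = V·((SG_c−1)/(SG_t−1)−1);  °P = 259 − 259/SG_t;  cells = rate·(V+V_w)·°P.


V_w = 18.4·((1.074−1)/(1.057−1)−1) = 5.4877
V_final = 18.4 + 5.4877 = 23.8877
°P = 259 − 259/1.057 = 13.9669
cells = 0.95·23.8877·13.9669

316.9552 billion cells


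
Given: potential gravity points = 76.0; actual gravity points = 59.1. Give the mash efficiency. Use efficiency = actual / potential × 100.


efficiency = 59.1 / 76.0 × 100

77.7632 %


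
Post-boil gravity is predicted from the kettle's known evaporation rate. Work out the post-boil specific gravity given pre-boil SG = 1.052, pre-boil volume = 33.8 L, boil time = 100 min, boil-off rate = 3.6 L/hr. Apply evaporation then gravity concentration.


V_post = V_pre − rate·(t/60);  SG_post = 1 + (SG_pre−1)·V_pre/V_post
V_post = 33.8 − 3.6·(100/60) = 27.8000
SG_post = 1 + (1.052 − 1)·33.8/27.8000

1.0632


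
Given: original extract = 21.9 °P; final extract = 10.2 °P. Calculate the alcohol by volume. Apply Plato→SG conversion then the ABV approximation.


SG = 259/(259 − P);  ABV = (OG − FG)·131.25
OG = 259/(259 − 21.9) = 1.0924
FG = 259/(259 − 10.2) = 1.0410
ABV = (1.0924 − 1.0410)·131.25

6.7422 % ABV


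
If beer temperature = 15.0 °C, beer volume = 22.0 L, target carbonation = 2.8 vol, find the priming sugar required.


residual = 14.695·(0.01821 + 0.09011·e^(−0.04·T));  sugar = (target − residual)·4.0·V
residual = 14.695·(0.01821 + 0.09011·e^(−0.04·15.0)) = 0.9943
sugar = (2.8 − 0.9943)·4.0·22.0

158.9004 g


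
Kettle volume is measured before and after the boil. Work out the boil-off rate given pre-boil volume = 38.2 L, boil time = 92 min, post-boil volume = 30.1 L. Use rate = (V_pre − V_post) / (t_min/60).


rate = (38.2 − 30.1) / (92/60)

5.2826 L/hr


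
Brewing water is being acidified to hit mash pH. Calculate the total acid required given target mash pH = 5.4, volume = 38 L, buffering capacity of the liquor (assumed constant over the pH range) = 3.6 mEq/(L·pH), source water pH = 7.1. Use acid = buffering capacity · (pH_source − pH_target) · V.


acid = 3.6 · (7.1 − 5.4) · 38

232.5600 mEq


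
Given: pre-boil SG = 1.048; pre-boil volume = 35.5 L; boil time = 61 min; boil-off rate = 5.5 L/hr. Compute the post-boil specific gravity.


V_post = V_pre − rate·(t/60);  SG_post = 1 + (SG_pre−1)·V_pre/V_post
V_post = 35.5 − 5.5·(61/60) = 29.9083
SG_post = 1 + (1.048 − 1)·35.5/29.9083

1.0570


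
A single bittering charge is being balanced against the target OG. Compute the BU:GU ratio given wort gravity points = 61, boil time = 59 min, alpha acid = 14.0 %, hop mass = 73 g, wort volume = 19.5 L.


U = 1.65·0.000125^(GP/1000)·(1−e^(−0.04t))/4.15;  IBU = (α/100)·m·U·1000/V;  BU:GU = IBU/GP
U = 1.65·0.000125^(61/1000)·(1−e^(−0.04·59))/4.15 = 0.2081
IBU = (14.0/100)·73·0.2081·1000/19.5 = 109.0662
BU:GU = 109.0662/61

1.7880


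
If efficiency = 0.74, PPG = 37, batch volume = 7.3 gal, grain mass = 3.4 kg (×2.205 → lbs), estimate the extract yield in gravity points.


points = lbs × PPG × eff / vol
lbs = 3.4 × 2.205 = 7.4970
points = 7.4970 × 37 × 0.74 / 7.3

28.1189 points


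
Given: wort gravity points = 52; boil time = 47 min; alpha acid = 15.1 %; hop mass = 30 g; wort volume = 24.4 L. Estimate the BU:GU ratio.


U = 1.65·0.000125^(GP/1000)·(1−e^(−0.04t))/4.15;  IBU = (α/100)·m·U·1000/V;  BU:GU = IBU/GP
U = 1.65·0.000125^(52/1000)·(1−e^(−0.04·47))/4.15 = 0.2111
IBU = (15.1/100)·30·0.2111·1000/24.4 = 39.1992
BU:GU = 39.1992/52

0.7538


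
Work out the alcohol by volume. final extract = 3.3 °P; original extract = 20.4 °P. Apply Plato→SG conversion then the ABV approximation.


SG = 259/(259 − P);  ABV = (OG − FG)·131.25
OG = 259/(259 − 20.4) = 1.0855
FG = 259/(259 − 3.3) = 1.0129
ABV = (1.0855 − 1.0129)·131.25

9.5278 % ABV


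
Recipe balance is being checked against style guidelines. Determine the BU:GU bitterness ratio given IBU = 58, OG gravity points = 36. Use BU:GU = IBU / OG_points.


BU:GU = 58 / 36

1.6111


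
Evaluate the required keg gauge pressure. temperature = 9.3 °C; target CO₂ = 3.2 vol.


psi = vols/(0.01821 + 0.09011·e^(−0.04·T)) − 14.695
psi = 3.2/(0.01821 + 0.09011·e^(−0.04·9.3)) − 14.695

25.1418 psi


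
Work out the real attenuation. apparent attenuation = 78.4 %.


RA = AA · 0.8192
RA = 78.4 · 0.8192

64.2253 %


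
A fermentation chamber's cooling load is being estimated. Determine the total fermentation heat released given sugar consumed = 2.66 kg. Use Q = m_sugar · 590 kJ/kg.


Q = 2.66 · 590

1569.4000 kJ


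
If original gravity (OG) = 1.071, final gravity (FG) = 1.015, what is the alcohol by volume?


ABV = (OG − FG) · 131.25
ABV = (1.071 − 1.015) · 131.25

7.3500 % ABV


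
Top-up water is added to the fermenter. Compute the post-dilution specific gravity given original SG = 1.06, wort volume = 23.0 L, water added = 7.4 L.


SG_new = 1 + (SG_old − 1)·V_old/(V_old + V_water)
pts = (1.06 − 1)·1000·23.0/(23.0 + 7.4) = 45.3947
SG_new = 1 + 45.3947/1000

1.0454


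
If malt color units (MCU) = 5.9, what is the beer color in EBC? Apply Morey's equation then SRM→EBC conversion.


SRM = 1.4922·MCU^0.6859;  EBC = SRM·1.97
SRM = 1.4922·5.9^0.6859 = 5.0414
EBC = 5.0414·1.97

9.9316 EBC


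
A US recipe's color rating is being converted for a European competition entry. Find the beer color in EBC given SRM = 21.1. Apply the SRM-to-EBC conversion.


EBC = SRM · 1.97
EBC = 21.1 · 1.97

41.5670 EBC


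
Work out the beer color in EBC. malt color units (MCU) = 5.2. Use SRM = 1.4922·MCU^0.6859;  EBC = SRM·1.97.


SRM = 1.4922·5.2^0.6859 = 4.6231
EBC = 4.6231·1.97

9.1075 EBC


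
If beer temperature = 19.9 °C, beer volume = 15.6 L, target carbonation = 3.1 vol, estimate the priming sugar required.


residual = 14.695·(0.01821 + 0.09011·e^(−0.04·T));  sugar = (target − residual)·4.0·V
residual = 14.695·(0.01821 + 0.09011·e^(−0.04·19.9)) = 0.8650
sugar = (3.1 − 0.8650)·4.0·15.6

139.4661 g


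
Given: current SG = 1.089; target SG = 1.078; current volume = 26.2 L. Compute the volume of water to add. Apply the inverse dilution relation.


V_water = V·((SG_curr − 1)/(SG_target − 1) − 1)
V_water = 26.2·((1.089 − 1)/(1.078 − 1) − 1)

3.6949 L


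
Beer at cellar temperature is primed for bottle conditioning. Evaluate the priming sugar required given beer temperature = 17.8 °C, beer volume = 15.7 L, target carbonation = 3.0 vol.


residual = 14.695·(0.01821 + 0.09011·e^(−0.04·T));  sugar = (target − residual)·4.0·V
residual = 14.695·(0.01821 + 0.09011·e^(−0.04·17.8)) = 0.9173
sugar = (3.0 − 0.9173)·4.0·15.7

130.7927 g


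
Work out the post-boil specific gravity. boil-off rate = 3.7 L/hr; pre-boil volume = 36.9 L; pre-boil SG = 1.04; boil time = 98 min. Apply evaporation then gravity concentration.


V_post = V_pre − rate·(t/60);  SG_post = 1 + (SG_pre−1)·V_pre/V_post
V_post = 36.9 − 3.7·(98/60) = 30.8567
SG_post = 1 + (1.04 − 1)·36.9/30.8567

1.0478


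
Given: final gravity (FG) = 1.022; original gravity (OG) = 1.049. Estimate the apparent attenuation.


AA = (OG − FG)/(OG − 1) · 100
AA = (1.049 − 1.022)/(1.049 − 1) · 100

55.1020 %


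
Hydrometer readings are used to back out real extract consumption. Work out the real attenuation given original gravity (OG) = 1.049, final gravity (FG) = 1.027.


AA = (OG−FG)/(OG−1)·100;  RA = AA·0.8192
AA = (1.049 − 1.027)/(1.049 − 1)·100 = 44.8980
RA = 44.8980·0.8192

36.7804 %


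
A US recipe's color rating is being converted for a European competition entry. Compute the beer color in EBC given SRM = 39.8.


EBC = SRM · 1.97
EBC = 39.8 · 1.97

78.4060 EBC


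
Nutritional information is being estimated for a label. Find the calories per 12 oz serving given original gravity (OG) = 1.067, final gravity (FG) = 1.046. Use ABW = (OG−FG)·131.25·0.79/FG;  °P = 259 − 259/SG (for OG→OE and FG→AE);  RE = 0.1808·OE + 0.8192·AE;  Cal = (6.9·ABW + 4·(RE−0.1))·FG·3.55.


ABW = (1.067 − 1.046)·131.25·0.79/1.046 = 2.0817
OE = 259 − 259/1.067 = 16.2634 °P
AE = 259 − 259/1.046 = 11.3901 °P
RE = 0.1808·16.2634 + 0.8192·11.3901 = 12.2711 °P
Cal = (6.9·2.0817 + 4·(12.2711−0.1))·1.046·3.55

234.1169 kcal


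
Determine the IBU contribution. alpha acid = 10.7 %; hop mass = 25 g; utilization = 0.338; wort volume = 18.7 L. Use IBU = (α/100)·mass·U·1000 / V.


IBU = (10.7/100)·25·0.338·1000 / 18.7

48.3503 IBU


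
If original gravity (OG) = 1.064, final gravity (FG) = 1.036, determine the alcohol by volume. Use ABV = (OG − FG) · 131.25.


ABV = (1.064 − 1.036) · 131.25

3.6750 % ABV


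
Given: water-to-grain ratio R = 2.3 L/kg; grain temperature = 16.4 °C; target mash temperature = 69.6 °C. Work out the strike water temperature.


T_strike = (0.41/R)·(T_mash − T_grain) + T_mash
T_strike = (0.41/2.3)·(69.6 − 16.4) + 69.6

79.0835 °C


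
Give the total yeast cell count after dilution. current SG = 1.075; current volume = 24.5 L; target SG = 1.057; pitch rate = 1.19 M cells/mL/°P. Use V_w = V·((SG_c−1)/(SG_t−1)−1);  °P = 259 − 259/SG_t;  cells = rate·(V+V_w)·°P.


V_w = 24.5·((1.075−1)/(1.057−1)−1) = 7.7368
V_final = 24.5 + 7.7368 = 32.2368
°P = 259 − 259/1.057 = 13.9669
cells = 1.19·32.2368·13.9669

535.7955 billion cells


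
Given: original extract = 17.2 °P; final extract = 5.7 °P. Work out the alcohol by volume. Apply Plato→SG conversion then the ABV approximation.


SG = 259/(259 − P);  ABV = (OG − FG)·131.25
OG = 259/(259 − 17.2) = 1.0711
FG = 259/(259 − 5.7) = 1.0225
ABV = (1.0711 − 1.0225)·131.25

6.3827 % ABV


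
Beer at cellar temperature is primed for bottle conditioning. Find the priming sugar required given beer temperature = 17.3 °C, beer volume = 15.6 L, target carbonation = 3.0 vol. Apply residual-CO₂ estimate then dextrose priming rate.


residual = 14.695·(0.01821 + 0.09011·e^(−0.04·T));  sugar = (target − residual)·4.0·V
residual = 14.695·(0.01821 + 0.09011·e^(−0.04·17.3)) = 0.9304
sugar = (3.0 − 0.9304)·4.0·15.6

129.1406 g


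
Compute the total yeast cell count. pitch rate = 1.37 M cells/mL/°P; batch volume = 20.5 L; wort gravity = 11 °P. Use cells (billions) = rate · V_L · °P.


cells = 1.37 · 20.5 · 11

308.9350 billion cells


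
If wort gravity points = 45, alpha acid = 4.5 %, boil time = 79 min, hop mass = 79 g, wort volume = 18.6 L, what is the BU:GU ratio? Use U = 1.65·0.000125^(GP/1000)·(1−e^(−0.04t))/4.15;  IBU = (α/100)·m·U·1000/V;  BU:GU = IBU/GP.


U = 1.65·0.000125^(45/1000)·(1−e^(−0.04·79))/4.15 = 0.2541
IBU = (4.5/100)·79·0.2541·1000/18.6 = 48.5619
BU:GU = 48.5619/45

1.0792


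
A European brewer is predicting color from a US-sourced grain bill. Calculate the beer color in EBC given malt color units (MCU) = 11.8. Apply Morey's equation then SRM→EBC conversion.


SRM = 1.4922·MCU^0.6859;  EBC = SRM·1.97
SRM = 1.4922·11.8^0.6859 = 8.1102
EBC = 8.1102·1.97

15.9771 EBC


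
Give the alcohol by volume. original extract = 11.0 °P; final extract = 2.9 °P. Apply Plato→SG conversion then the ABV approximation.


SG = 259/(259 − P);  ABV = (OG − FG)·131.25
OG = 259/(259 − 11.0) = 1.0444
FG = 259/(259 − 2.9) = 1.0113
ABV = (1.0444 − 1.0113)·131.25

4.3353 % ABV


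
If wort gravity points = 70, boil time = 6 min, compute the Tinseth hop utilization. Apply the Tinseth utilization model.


U = 1.65·0.000125^(GP/1000) · (1 − e^(−0.04·t))/4.15
bigness = 1.65·0.000125^(70/1000) = 0.8796
boil_factor = (1 − e^(−0.04·6))/4.15 = 0.0514
U = 0.8796 · 0.0514

0.0452


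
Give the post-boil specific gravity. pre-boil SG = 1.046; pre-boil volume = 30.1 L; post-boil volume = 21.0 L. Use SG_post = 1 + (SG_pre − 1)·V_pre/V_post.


pts_pre = (1.046 − 1)·1000 = 46.0000
pts_post = 46.0000·30.1/21.0 = 65.9333
SG_post = 1 + 65.9333/1000

1.0659


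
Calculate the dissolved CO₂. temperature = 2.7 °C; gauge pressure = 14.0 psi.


vols = (P + 14.695)·(0.01821 + 0.09011·e^(−0.04·T))
vols = (14.0 + 14.695)·(0.01821 + 0.09011·e^(−0.04·2.7))

2.8435 volumes


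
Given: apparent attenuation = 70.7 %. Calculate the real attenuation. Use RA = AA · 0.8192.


RA = 70.7 · 0.8192

57.9174 %


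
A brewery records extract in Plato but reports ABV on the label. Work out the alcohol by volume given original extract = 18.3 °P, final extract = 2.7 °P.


SG = 259/(259 − P);  ABV = (OG − FG)·131.25
OG = 259/(259 − 18.3) = 1.0760
FG = 259/(259 − 2.7) = 1.0105
ABV = (1.0760 − 1.0105)·131.25

8.5961 % ABV


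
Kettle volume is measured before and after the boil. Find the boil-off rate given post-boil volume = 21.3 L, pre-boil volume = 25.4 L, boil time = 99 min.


rate = (V_pre − V_post) / (t_min/60)
rate = (25.4 − 21.3) / (99/60)

2.4848 L/hr


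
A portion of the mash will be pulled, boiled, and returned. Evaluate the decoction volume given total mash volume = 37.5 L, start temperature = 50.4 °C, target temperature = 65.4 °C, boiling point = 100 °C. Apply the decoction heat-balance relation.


V_dec = V_total·(T_target − T_start)/(T_boil − T_start)
V_dec = 37.5·(65.4 − 50.4)/(100 − 50.4)

11.3407 L


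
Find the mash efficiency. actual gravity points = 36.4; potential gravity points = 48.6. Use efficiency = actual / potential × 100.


efficiency = 36.4 / 48.6 × 100

74.8971 %


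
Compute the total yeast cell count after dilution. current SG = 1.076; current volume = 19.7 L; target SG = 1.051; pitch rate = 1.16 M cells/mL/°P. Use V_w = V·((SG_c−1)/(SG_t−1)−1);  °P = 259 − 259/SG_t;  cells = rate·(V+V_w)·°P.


V_w = 19.7·((1.076−1)/(1.051−1)−1) = 9.6569
V_final = 19.7 + 9.6569 = 29.3569
°P = 259 − 259/1.051 = 12.5680
cells = 1.16·29.3569·12.5680

427.9912 billion cells


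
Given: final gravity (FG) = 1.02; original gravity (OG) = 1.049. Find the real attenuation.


AA = (OG−FG)/(OG−1)·100;  RA = AA·0.8192
AA = (1.049 − 1.02)/(1.049 − 1)·100 = 59.1837
RA = 59.1837·0.8192

48.4833 %


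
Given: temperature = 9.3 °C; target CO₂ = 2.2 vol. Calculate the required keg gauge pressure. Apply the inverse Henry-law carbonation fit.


psi = vols/(0.01821 + 0.09011·e^(−0.04·T)) − 14.695
psi = 2.2/(0.01821 + 0.09011·e^(−0.04·9.3)) − 14.695

12.6928 psi


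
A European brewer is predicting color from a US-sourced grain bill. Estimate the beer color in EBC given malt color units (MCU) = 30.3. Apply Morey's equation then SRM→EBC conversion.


SRM = 1.4922·MCU^0.6859;  EBC = SRM·1.97
SRM = 1.4922·30.3^0.6859 = 15.4863
EBC = 15.4863·1.97

30.5081 EBC


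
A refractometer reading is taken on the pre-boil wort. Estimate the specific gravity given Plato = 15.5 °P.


SG = 259/(259 − P)
SG = 259/(259 − 15.5)

1.0637


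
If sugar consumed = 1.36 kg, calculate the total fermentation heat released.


Q = m_sugar · 590 kJ/kg
Q = 1.36 · 590

802.4000 kJ


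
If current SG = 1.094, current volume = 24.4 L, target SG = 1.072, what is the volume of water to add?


V_water = V·((SG_curr − 1)/(SG_target − 1) − 1)
V_water = 24.4·((1.094 − 1)/(1.072 − 1) − 1)

7.4556 L


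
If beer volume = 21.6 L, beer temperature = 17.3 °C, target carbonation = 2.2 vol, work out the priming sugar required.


residual = 14.695·(0.01821 + 0.09011·e^(−0.04·T));  sugar = (target − residual)·4.0·V
residual = 14.695·(0.01821 + 0.09011·e^(−0.04·17.3)) = 0.9304
sugar = (2.2 − 0.9304)·4.0·21.6

109.6901 g


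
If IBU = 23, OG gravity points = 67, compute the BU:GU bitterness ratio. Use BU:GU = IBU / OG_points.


BU:GU = 23 / 67

0.3433


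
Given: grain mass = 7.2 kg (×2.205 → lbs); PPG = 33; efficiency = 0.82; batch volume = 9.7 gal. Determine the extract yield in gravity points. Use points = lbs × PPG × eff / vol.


lbs = 7.2 × 2.205 = 15.8760
points = 15.8760 × 33 × 0.82 / 9.7

44.2891 points


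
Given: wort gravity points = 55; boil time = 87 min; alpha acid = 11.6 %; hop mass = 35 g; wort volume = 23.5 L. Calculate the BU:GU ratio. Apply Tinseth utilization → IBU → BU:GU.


U = 1.65·0.000125^(GP/1000)·(1−e^(−0.04t))/4.15;  IBU = (α/100)·m·U·1000/V;  BU:GU = IBU/GP
U = 1.65·0.000125^(55/1000)·(1−e^(−0.04·87))/4.15 = 0.2351
IBU = (11.6/100)·35·0.2351·1000/23.5 = 40.6101
BU:GU = 40.6101/55

0.7384


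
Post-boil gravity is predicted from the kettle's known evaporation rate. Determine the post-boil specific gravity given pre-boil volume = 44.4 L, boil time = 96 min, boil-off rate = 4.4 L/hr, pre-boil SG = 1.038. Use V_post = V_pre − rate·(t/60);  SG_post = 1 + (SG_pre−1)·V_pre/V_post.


V_post = 44.4 − 4.4·(96/60) = 37.3600
SG_post = 1 + (1.038 − 1)·44.4/37.3600

1.0452


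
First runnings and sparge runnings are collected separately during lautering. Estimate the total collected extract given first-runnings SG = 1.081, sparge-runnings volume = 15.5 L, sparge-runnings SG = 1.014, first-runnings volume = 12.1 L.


total = Σ (SG_i − 1)·1000·V_i
first = (1.081 − 1)·1000·12.1 = 980.1000
sparge = (1.014 − 1)·1000·15.5 = 217.0000
total = 980.1000 + 217.0000

1197.1000 gravity·L
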